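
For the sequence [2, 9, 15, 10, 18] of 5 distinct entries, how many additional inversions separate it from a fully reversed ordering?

Maximum inversions for 5 distinct elements is C(5, 2) = 5·4/2 = 10.
Current inversions — for each element, count later smaller elements:
2: 0
9: 0
15: 1
10: 0
18: 0
Current total: 0 + 0 + 1 + 0 + 0 = 1
Shortfall: 10 − 1 = 9

9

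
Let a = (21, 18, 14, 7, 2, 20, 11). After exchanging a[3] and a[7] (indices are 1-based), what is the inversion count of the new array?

14 inversions

Positions 3 and 7 hold 14 and 11; after swapping, the array is [21, 18, 11, 7, 2, 20, 14].
Sweep left to right; for each value list the smaller values that follow it:
21: 6
18: 4
11: 2
7: 1
2: 0
20: 1
14: 0
Sum: 6 + 4 + 2 + 1 + 0 + 1 + 0 = 14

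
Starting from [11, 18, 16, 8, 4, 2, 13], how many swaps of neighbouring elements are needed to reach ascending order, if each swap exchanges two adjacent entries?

Each adjacent swap fixes exactly one inversion, so the minimum swap count equals the number of inversions.
Count inversions — for each element, later elements that are smaller:
11: 8, 4, 2 → 3
18: 16, 8, 4, 2, 13 → 5
16: 8, 4, 2, 13 → 4
8: 4, 2 → 2
4: 2 → 1
2: none → 0
13: none → 0
Total inversions: 3 + 5 + 4 + 2 + 1 + 0 + 0 = 15

15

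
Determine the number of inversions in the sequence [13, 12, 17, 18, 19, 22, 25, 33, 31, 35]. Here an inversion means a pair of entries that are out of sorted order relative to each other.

2 inversions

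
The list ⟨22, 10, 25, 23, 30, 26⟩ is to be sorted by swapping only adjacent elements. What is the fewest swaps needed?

The minimum number of adjacent swaps to sort an array equals its inversion count, since every such swap removes exactly one inversion.
Count inversions — for each element, later elements that are smaller:
22: 10 → 1
10: none → 0
25: 23 → 1
23: none → 0
30: 26 → 1
26: none → 0
Total inversions: 1 + 0 + 1 + 0 + 1 + 0 = 3

3 adjacent swaps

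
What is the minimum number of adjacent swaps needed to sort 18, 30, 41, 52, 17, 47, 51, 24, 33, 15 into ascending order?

There are 24 swaps.

The minimum number of adjacent swaps to sort an array equals its inversion count, since every such swap removes exactly one inversion.
Count inversions — for each element, later elements that are smaller:
18: 17, 15 → 2
30: 17, 24, 15 → 3
41: 17, 24, 33, 15 → 4
52: 17, 47, 51, 24, 33, 15 → 6
17: 15 → 1
47: 24, 33, 15 → 3
51: 24, 33, 15 → 3
24: 15 → 1
33: 15 → 1
15: none → 0
Total inversions: 2 + 3 + 4 + 6 + 1 + 3 + 3 + 1 + 1 + 0 = 24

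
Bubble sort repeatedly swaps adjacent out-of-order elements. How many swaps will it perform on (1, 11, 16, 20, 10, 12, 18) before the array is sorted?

The minimum number of adjacent swaps to sort an array equals its inversion count, since every such swap removes exactly one inversion.
Count inversions — for each element, later elements that are smaller:
1: none → 0
11: 10 → 1
16: 10, 12 → 2
20: 10, 12, 18 → 3
10: none → 0
12: none → 0
18: none → 0
Total inversions: 0 + 1 + 2 + 3 + 0 + 0 + 0 = 6

There are 6 adjacent swaps.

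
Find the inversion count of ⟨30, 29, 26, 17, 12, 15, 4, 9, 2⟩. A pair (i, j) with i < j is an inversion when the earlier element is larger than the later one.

34 inversions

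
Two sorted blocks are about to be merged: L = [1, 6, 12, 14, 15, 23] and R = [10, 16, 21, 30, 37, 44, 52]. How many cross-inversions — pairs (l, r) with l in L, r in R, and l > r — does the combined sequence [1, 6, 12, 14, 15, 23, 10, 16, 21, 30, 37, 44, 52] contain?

6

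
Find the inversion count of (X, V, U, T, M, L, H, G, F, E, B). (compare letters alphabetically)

Element-by-element contributions:
X → V, U, T, M, L, H, G, F, E, B → 10
V → U, T, M, L, H, G, F, E, B → 9
U → T, M, L, H, G, F, E, B → 8
T → M, L, H, G, F, E, B → 7
M → L, H, G, F, E, B → 6
L → H, G, F, E, B → 5
H → G, F, E, B → 4
G → F, E, B → 3
F → E, B → 2
E → B → 1
B → none → 0
Sum: 10 + 9 + 8 + 7 + 6 + 5 + 4 + 3 + 2 + 1 + 0 = 55

55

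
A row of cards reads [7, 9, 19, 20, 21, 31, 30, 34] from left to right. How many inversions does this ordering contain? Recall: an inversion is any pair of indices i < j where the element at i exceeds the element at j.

1 inversion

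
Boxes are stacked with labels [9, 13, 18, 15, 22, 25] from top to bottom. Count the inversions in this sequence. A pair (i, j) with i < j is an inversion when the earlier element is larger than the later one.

Out-of-order index pairs (1-indexed):
(3,4): 18 > 15
That's 1 pair.

Inversions: 1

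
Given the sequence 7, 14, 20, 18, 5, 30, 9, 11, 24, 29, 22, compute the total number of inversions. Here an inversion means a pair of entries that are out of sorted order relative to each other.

Element-by-element contributions:
7: 1
14: 3
20: 4
18: 3
5: 0
30: 5
9: 0
11: 0
24: 1
29: 1
22: 0
Sum: 1 + 3 + 4 + 3 + 0 + 5 + 0 + 0 + 1 + 1 + 0 = 18

18 inversions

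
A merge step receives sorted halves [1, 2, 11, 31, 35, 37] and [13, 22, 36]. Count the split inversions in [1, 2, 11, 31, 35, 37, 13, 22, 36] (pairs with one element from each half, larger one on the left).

7

For each element r of the right run, count left-run elements greater than r:
r = 13: 31, 35, 37 → 3
r = 22: 31, 35, 37 → 3
r = 36: 37 → 1
Cross-inversions: 3 + 3 + 1 = 7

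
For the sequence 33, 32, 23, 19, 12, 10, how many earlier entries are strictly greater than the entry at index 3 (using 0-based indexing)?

3 such elements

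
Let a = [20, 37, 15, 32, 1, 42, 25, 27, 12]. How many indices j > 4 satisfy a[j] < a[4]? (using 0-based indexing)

0

The element at index 4 is 1.
Elements after it: 42, 25, 27, 12
None of them are smaller than 1.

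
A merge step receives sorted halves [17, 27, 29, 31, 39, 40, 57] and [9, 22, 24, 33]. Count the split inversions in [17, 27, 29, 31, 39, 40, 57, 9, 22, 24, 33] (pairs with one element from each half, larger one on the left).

22

Take each right-half value and tally the left-half values above it:
r = 9: 17, 27, 29, 31, 39, 40, 57 → 7
r = 22: 27, 29, 31, 39, 40, 57 → 6
r = 24: 27, 29, 31, 39, 40, 57 → 6
r = 33: 39, 40, 57 → 3
Cross-inversions: 7 + 6 + 6 + 3 = 22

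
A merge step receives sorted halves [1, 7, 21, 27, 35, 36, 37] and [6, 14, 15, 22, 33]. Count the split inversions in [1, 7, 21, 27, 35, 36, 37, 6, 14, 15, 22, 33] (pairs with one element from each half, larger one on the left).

For each element r of the right run, count left-run elements greater than r:
r = 6: 7, 21, 27, 35, 36, 37 → 6
r = 14: 21, 27, 35, 36, 37 → 5
r = 15: 21, 27, 35, 36, 37 → 5
r = 22: 27, 35, 36, 37 → 4
r = 33: 35, 36, 37 → 3
Cross-inversions: 6 + 5 + 5 + 4 + 3 = 23

23 cross-inversions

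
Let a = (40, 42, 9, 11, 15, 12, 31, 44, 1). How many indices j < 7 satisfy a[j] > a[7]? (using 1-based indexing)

2 such elements

The element at index 7 is 31.
Elements before it: 40, 42, 9, 11, 15, 12
Those larger than 31: 40, 42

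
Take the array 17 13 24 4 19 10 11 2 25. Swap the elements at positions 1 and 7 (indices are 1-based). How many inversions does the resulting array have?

Positions 1 and 7 hold 17 and 11; after swapping, the array is [11, 13, 24, 4, 19, 10, 17, 2, 25].
Count, for each position, how many later elements it exceeds:
11: 3
13: 3
24: 5
4: 1
19: 3
10: 1
17: 1
2: 0
25: 0
Sum: 3 + 3 + 5 + 1 + 3 + 1 + 1 + 0 + 0 = 17

17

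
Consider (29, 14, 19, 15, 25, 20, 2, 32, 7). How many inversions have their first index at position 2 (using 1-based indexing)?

The element at index 2 is 14.
Elements after it: 19, 15, 25, 20, 2, 32, 7
Those smaller than 14: 2, 7

2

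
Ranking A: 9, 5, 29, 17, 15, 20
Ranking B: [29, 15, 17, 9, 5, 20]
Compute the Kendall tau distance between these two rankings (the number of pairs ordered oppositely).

Assign each item its position (1..6) in the first ordering, then rewrite the second ordering as that position sequence:
positions: 9→1, 5→2, 29→3, 17→4, 15→5, 20→6
second ordering as positions: [3, 5, 4, 1, 2, 6]
Discordant pairs = inversions in this position sequence.
3: 1, 2 → 2
5: 4, 1, 2 → 3
4: 1, 2 → 2
1: 0
2: 0
6: 0
Total: 2 + 3 + 2 + 0 + 0 + 0 = 7

Discordant pairs: 7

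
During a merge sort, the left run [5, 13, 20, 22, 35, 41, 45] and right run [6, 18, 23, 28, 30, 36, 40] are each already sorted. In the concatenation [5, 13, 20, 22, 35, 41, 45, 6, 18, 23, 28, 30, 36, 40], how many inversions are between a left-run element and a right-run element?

24

For each element r of the right run, count left-run elements greater than r:
r = 6: 13, 20, 22, 35, 41, 45 → 6
r = 18: 20, 22, 35, 41, 45 → 5
r = 23: 35, 41, 45 → 3
r = 28: 35, 41, 45 → 3
r = 30: 35, 41, 45 → 3
r = 36: 41, 45 → 2
r = 40: 41, 45 → 2
Cross-inversions: 6 + 5 + 3 + 3 + 3 + 2 + 2 = 24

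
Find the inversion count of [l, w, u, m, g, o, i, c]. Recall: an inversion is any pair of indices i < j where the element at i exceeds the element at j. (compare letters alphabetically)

For each element, count later entries that are smaller:
l → g, i, c → 3
w → u, m, g, o, i, c → 6
u → m, g, o, i, c → 5
m → g, i, c → 3
g → c → 1
o → i, c → 2
i → c → 1
c → none → 0
Sum: 3 + 6 + 5 + 3 + 1 + 2 + 1 + 0 = 21

There are 21 out-of-order pairs.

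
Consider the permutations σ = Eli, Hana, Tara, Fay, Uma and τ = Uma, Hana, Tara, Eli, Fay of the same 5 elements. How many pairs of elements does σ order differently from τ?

6

Assign each item its position (1..5) in the first ordering, then rewrite the second ordering as that position sequence:
positions: Eli→1, Hana→2, Tara→3, Fay→4, Uma→5
second ordering as positions: [5, 2, 3, 1, 4]
Discordant pairs = inversions in this position sequence.
5: 2, 3, 1, 4 → 4
2: 1 → 1
3: 1 → 1
1: 0
4: 0
Total: 4 + 1 + 1 + 0 + 0 = 6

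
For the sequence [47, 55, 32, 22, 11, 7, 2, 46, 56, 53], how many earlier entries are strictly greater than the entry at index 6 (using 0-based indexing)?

6

The element at index 6 is 2.
Elements before it: 47, 55, 32, 22, 11, 7
Those larger than 2: 47, 55, 32, 22, 11, 7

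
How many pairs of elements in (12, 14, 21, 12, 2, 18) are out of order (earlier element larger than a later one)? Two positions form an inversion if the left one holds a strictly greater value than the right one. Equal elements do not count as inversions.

7

Element-by-element contributions:
12 → 2 → 1
14 → 12, 2 → 2
21 → 12, 2, 18 → 3
12 → 2 → 1
2 → none → 0
18 → none → 0
Sum: 1 + 2 + 3 + 1 + 0 + 0 = 7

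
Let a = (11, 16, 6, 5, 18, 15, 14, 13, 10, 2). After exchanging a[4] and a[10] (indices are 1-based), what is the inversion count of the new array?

28

Positions 4 and 10 hold 5 and 2; after swapping, the array is [11, 16, 6, 2, 18, 15, 14, 13, 10, 5].
For each element, count later entries that are smaller:
11 → 6, 2, 10, 5 → 4
16 → 6, 2, 15, 14, 13, 10, 5 → 7
6 → 2, 5 → 2
2 → none → 0
18 → 15, 14, 13, 10, 5 → 5
15 → 14, 13, 10, 5 → 4
14 → 13, 10, 5 → 3
13 → 10, 5 → 2
10 → 5 → 1
5 → none → 0
Sum: 4 + 7 + 2 + 0 + 5 + 4 + 3 + 2 + 1 + 0 = 28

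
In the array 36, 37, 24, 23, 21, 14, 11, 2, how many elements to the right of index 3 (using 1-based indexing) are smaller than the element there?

5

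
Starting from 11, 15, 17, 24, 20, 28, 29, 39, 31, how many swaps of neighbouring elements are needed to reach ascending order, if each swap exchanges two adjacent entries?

Minimum adjacent swaps = number of inversions (each swap of adjacent out-of-order elements removes one inversion and no swap can remove more).
Count inversions — for each element, later elements that are smaller:
11: none → 0
15: none → 0
17: none → 0
24: 20 → 1
20: none → 0
28: none → 0
29: none → 0
39: 31 → 1
31: none → 0
Total inversions: 0 + 0 + 0 + 1 + 0 + 0 + 0 + 1 + 0 = 2

2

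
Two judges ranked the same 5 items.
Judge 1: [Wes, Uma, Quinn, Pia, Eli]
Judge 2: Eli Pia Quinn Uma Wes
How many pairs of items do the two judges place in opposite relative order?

Assign each item its position (1..5) in the first ordering, then rewrite the second ordering as that position sequence:
positions: Wes→1, Uma→2, Quinn→3, Pia→4, Eli→5
second ordering as positions: [5, 4, 3, 2, 1]
Discordant pairs = inversions in this position sequence.
5: 4, 3, 2, 1 → 4
4: 3, 2, 1 → 3
3: 2, 1 → 2
2: 1 → 1
1: 0
Total: 4 + 3 + 2 + 1 + 0 = 10

There are 10 discordant pairs.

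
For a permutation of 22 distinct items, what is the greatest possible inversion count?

The maximum occurs when the array is in strictly decreasing order: every one of the C(22, 2) pairs is inverted.
C(22, 2) = 22·21/2 = 231

231 inversions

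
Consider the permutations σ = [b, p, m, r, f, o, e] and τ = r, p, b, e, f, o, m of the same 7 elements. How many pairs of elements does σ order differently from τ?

9 discordant pairs

Assign each item its position (1..7) in the first ordering, then rewrite the second ordering as that position sequence:
positions: b→1, p→2, m→3, r→4, f→5, o→6, e→7
second ordering as positions: [4, 2, 1, 7, 5, 6, 3]
Discordant pairs = inversions in this position sequence.
4: 2, 1, 3 → 3
2: 1 → 1
1: 0
7: 5, 6, 3 → 3
5: 3 → 1
6: 3 → 1
3: 0
Total: 3 + 1 + 0 + 3 + 1 + 1 + 0 = 9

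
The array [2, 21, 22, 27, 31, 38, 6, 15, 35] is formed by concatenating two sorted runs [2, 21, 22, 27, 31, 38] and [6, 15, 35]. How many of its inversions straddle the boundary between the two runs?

11 cross-inversions

For each element r of the right run, count left-run elements greater than r:
r = 6: 21, 22, 27, 31, 38 → 5
r = 15: 21, 22, 27, 31, 38 → 5
r = 35: 38 → 1
Cross-inversions: 5 + 5 + 1 = 11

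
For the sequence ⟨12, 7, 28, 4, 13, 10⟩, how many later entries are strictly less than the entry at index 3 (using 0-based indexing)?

0

The element at index 3 is 4.
Elements after it: 13, 10
None of them are smaller than 4.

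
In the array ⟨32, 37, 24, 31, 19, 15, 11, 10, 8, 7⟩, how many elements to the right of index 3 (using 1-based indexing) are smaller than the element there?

6

The element at index 3 is 24.
Elements after it: 31, 19, 15, 11, 10, 8, 7
Those smaller than 24: 19, 15, 11, 10, 8, 7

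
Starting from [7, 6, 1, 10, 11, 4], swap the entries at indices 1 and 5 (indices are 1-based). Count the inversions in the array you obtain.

Positions 1 and 5 hold 7 and 11; after swapping, the array is [11, 6, 1, 10, 7, 4].
For each element, count later entries that are smaller:
11: 5
6: 2
1: 0
10: 2
7: 1
4: 0
Sum: 5 + 2 + 0 + 2 + 1 + 0 = 10

Inversions: 10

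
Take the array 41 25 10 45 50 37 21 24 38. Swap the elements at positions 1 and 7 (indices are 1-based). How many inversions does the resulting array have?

Positions 1 and 7 hold 41 and 21; after swapping, the array is [21, 25, 10, 45, 50, 37, 41, 24, 38].
Count, for each position, how many later elements it exceeds:
21 → 10 → 1
25 → 10, 24 → 2
10 → none → 0
45 → 37, 41, 24, 38 → 4
50 → 37, 41, 24, 38 → 4
37 → 24 → 1
41 → 24, 38 → 2
24 → none → 0
38 → none → 0
Sum: 1 + 2 + 0 + 4 + 4 + 1 + 2 + 0 + 0 = 14

There are 14 inversions.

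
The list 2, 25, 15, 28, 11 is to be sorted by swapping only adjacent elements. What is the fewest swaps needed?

Each adjacent swap fixes exactly one inversion, so the minimum swap count equals the number of inversions.
Count inversions — for each element, later elements that are smaller:
2: none → 0
25: 15, 11 → 2
15: 11 → 1
28: 11 → 1
11: none → 0
Total inversions: 0 + 2 + 1 + 1 + 0 = 4

4 swaps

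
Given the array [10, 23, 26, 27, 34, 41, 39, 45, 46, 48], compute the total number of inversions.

Element-by-element contributions:
10: 0
23: 0
26: 0
27: 0
34: 0
41: 1
39: 0
45: 0
46: 0
48: 0
Sum: 0 + 0 + 0 + 0 + 0 + 1 + 0 + 0 + 0 + 0 = 1

1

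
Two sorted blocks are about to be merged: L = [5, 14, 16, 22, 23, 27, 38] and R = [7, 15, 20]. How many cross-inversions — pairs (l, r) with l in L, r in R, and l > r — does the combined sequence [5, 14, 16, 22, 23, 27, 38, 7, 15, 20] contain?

15 cross-inversions

Take each right-half value and tally the left-half values above it:
r = 7: 14, 16, 22, 23, 27, 38 → 6
r = 15: 16, 22, 23, 27, 38 → 5
r = 20: 22, 23, 27, 38 → 4
Cross-inversions: 6 + 5 + 4 = 15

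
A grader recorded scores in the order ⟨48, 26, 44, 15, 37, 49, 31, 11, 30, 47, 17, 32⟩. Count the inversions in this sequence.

For each element, count later entries that are smaller:
48: 10
26: 3
44: 7
15: 1
37: 5
49: 6
31: 3
11: 0
30: 1
47: 2
17: 0
32: 0
Sum: 10 + 3 + 7 + 1 + 5 + 6 + 3 + 0 + 1 + 2 + 0 + 0 = 38

38 inversions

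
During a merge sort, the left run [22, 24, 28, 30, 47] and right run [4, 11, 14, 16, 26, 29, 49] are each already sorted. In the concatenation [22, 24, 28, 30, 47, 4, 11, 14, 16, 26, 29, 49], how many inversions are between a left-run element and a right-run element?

25

Count, for every r in R, how many entries of L exceed r:
r = 4: 22, 24, 28, 30, 47 → 5
r = 11: 22, 24, 28, 30, 47 → 5
r = 14: 22, 24, 28, 30, 47 → 5
r = 16: 22, 24, 28, 30, 47 → 5
r = 26: 28, 30, 47 → 3
r = 29: 30, 47 → 2
r = 49: none → 0
Cross-inversions: 5 + 5 + 5 + 5 + 3 + 2 + 0 = 25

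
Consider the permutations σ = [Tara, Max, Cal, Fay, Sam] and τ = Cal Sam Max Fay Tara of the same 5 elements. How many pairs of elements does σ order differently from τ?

7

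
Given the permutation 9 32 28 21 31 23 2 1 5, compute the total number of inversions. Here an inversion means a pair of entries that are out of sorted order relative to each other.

26

For each element, count later entries that are smaller:
9: 3
32: 7
28: 5
21: 3
31: 4
23: 3
2: 1
1: 0
5: 0
Sum: 3 + 7 + 5 + 3 + 4 + 3 + 1 + 0 + 0 = 26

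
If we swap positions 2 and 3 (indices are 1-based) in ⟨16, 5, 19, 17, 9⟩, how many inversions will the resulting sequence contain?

Positions 2 and 3 hold 5 and 19; after swapping, the array is [16, 19, 5, 17, 9].
Element-by-element contributions:
16: 2
19: 3
5: 0
17: 1
9: 0
Sum: 2 + 3 + 0 + 1 + 0 = 6

6 inversions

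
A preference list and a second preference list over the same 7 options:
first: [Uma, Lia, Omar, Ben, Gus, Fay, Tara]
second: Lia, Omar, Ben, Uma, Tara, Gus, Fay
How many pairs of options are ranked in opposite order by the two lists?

Assign each item its position (1..7) in the first ordering, then rewrite the second ordering as that position sequence:
positions: Uma→1, Lia→2, Omar→3, Ben→4, Gus→5, Fay→6, Tara→7
second ordering as positions: [2, 3, 4, 1, 7, 5, 6]
Discordant pairs = inversions in this position sequence.
2: 1 → 1
3: 1 → 1
4: 1 → 1
1: 0
7: 5, 6 → 2
5: 0
6: 0
Total: 1 + 1 + 1 + 0 + 2 + 0 + 0 = 5

Pairs: 5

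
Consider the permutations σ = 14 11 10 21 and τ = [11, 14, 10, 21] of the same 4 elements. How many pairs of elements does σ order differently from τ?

1

Assign each item its position (1..4) in the first ordering, then rewrite the second ordering as that position sequence:
positions: 14→1, 11→2, 10→3, 21→4
second ordering as positions: [2, 1, 3, 4]
Discordant pairs = inversions in this position sequence.
2: 1 → 1
1: 0
3: 0
4: 0
Total: 1 + 0 + 0 + 0 = 1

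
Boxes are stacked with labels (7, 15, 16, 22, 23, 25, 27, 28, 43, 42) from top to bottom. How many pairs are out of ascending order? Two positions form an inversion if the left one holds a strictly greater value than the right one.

1

For each element, count later entries that are smaller:
7 → none → 0
15 → none → 0
16 → none → 0
22 → none → 0
23 → none → 0
25 → none → 0
27 → none → 0
28 → none → 0
43 → 42 → 1
42 → none → 0
Sum: 0 + 0 + 0 + 0 + 0 + 0 + 0 + 0 + 1 + 0 = 1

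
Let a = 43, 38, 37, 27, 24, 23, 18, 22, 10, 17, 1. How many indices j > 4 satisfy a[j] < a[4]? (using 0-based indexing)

The element at index 4 is 24.
Elements after it: 23, 18, 22, 10, 17, 1
Those smaller than 24: 23, 18, 22, 10, 17, 1

6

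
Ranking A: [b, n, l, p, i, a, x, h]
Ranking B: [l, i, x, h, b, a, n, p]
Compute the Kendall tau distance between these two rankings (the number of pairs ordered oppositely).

Discordant pairs: 15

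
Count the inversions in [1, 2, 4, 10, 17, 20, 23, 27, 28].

Count, for each position, how many later elements it exceeds:
1 → none → 0
2 → none → 0
4 → none → 0
10 → none → 0
17 → none → 0
20 → none → 0
23 → none → 0
27 → none → 0
28 → none → 0
Sum: 0 + 0 + 0 + 0 + 0 + 0 + 0 + 0 + 0 = 0

Inversions: 0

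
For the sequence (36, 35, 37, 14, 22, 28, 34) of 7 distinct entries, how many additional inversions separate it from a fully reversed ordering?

8

Maximum inversions for 7 distinct elements is C(7, 2) = 7·6/2 = 21.
Current inversions — for each element, count later smaller elements:
36: 5
35: 4
37: 4
14: 0
22: 0
28: 0
34: 0
Current total: 5 + 4 + 4 + 0 + 0 + 0 + 0 = 13
Shortfall: 21 − 13 = 8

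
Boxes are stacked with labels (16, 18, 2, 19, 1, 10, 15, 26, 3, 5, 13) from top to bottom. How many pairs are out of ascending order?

For each element, count later entries that are smaller:
16: 7
18: 7
2: 1
19: 6
1: 0
10: 2
15: 3
26: 3
3: 0
5: 0
13: 0
Sum: 7 + 7 + 1 + 6 + 0 + 2 + 3 + 3 + 0 + 0 + 0 = 29

29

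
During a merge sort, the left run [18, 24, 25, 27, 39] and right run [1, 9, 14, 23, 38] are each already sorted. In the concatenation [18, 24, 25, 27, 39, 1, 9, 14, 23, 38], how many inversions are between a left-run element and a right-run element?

Take each right-half value and tally the left-half values above it:
r = 1: 18, 24, 25, 27, 39 → 5
r = 9: 18, 24, 25, 27, 39 → 5
r = 14: 18, 24, 25, 27, 39 → 5
r = 23: 24, 25, 27, 39 → 4
r = 38: 39 → 1
Cross-inversions: 5 + 5 + 5 + 4 + 1 = 20

20 split inversions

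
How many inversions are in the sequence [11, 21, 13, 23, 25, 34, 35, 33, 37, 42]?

There are 3 inversions.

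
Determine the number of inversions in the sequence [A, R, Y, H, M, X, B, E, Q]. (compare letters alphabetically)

18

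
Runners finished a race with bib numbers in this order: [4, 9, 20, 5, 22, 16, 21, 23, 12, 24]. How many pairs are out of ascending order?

Sweep left to right; for each value list the smaller values that follow it:
4: 0
9: 1
20: 3
5: 0
22: 3
16: 1
21: 1
23: 1
12: 0
24: 0
Sum: 0 + 1 + 3 + 0 + 3 + 1 + 1 + 1 + 0 + 0 = 10

10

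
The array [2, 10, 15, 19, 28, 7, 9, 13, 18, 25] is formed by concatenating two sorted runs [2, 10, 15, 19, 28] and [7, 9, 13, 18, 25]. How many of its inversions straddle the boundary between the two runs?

14 split inversions

Count, for every r in R, how many entries of L exceed r:
r = 7: 10, 15, 19, 28 → 4
r = 9: 10, 15, 19, 28 → 4
r = 13: 15, 19, 28 → 3
r = 18: 19, 28 → 2
r = 25: 28 → 1
Cross-inversions: 4 + 4 + 3 + 2 + 1 = 14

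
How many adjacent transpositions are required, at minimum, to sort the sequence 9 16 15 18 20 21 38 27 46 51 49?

3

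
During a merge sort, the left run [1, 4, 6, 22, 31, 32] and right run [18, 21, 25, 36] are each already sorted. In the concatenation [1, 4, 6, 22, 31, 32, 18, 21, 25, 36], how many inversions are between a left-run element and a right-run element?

8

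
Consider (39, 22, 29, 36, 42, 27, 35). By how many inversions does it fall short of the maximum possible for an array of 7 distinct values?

Maximum inversions for 7 distinct elements is C(7, 2) = 7·6/2 = 21.
Current inversions — for each element, count later smaller elements:
39: 5
22: 0
29: 1
36: 2
42: 2
27: 0
35: 0
Current total: 5 + 0 + 1 + 2 + 2 + 0 + 0 = 10
Shortfall: 21 − 10 = 11

11 inversions short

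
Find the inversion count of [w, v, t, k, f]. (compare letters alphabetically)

For each element, count later entries that are smaller:
w: 4
v: 3
t: 2
k: 1
f: 0
Sum: 4 + 3 + 2 + 1 + 0 = 10

10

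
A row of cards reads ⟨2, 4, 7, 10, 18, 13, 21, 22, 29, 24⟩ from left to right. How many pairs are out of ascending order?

2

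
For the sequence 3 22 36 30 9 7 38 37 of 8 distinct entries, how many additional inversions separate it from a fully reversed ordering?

19

Maximum inversions for 8 distinct elements is C(8, 2) = 8·7/2 = 28.
Current inversions — for each element, count later smaller elements:
3: 0
22: 2
36: 3
30: 2
9: 1
7: 0
38: 1
37: 0
Current total: 0 + 2 + 3 + 2 + 1 + 0 + 1 + 0 = 9
Shortfall: 28 − 9 = 19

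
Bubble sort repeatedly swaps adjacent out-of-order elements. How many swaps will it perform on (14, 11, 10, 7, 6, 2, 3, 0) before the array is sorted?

27

Minimum adjacent swaps = number of inversions (each swap of adjacent out-of-order elements removes one inversion and no swap can remove more).
Count inversions — for each element, later elements that are smaller:
14: 11, 10, 7, 6, 2, 3, 0 → 7
11: 10, 7, 6, 2, 3, 0 → 6
10: 7, 6, 2, 3, 0 → 5
7: 6, 2, 3, 0 → 4
6: 2, 3, 0 → 3
2: 0 → 1
3: 0 → 1
0: none → 0
Total inversions: 7 + 6 + 5 + 4 + 3 + 1 + 1 + 0 = 27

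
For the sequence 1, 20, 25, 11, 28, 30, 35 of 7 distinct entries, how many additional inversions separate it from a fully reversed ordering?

19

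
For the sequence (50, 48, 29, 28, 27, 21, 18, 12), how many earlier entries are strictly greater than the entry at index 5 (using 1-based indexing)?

4

The element at index 5 is 27.
Elements before it: 50, 48, 29, 28
Those larger than 27: 50, 48, 29, 28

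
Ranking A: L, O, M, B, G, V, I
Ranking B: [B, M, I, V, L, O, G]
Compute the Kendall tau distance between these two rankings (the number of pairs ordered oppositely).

12

Assign each item its position (1..7) in the first ordering, then rewrite the second ordering as that position sequence:
positions: L→1, O→2, M→3, B→4, G→5, V→6, I→7
second ordering as positions: [4, 3, 7, 6, 1, 2, 5]
Discordant pairs = inversions in this position sequence.
4: 3, 1, 2 → 3
3: 1, 2 → 2
7: 6, 1, 2, 5 → 4
6: 1, 2, 5 → 3
1: 0
2: 0
5: 0
Total: 3 + 2 + 4 + 3 + 0 + 0 + 0 = 12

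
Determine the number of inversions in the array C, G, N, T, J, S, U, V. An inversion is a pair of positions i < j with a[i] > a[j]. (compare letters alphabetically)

Sweep left to right; for each value list the smaller values that follow it:
C: 0
G: 0
N: 1
T: 2
J: 0
S: 0
U: 0
V: 0
Sum: 0 + 0 + 1 + 2 + 0 + 0 + 0 + 0 = 3

3 inversions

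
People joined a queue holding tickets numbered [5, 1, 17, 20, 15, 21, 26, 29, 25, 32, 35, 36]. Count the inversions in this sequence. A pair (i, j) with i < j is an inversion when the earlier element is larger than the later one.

Element-by-element contributions:
5 → 1 → 1
1 → none → 0
17 → 15 → 1
20 → 15 → 1
15 → none → 0
21 → none → 0
26 → 25 → 1
29 → 25 → 1
25 → none → 0
32 → none → 0
35 → none → 0
36 → none → 0
Sum: 1 + 0 + 1 + 1 + 0 + 0 + 1 + 1 + 0 + 0 + 0 + 0 = 5

5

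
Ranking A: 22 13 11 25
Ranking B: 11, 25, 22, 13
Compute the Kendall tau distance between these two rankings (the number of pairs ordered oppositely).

Assign each item its position (1..4) in the first ordering, then rewrite the second ordering as that position sequence:
positions: 22→1, 13→2, 11→3, 25→4
second ordering as positions: [3, 4, 1, 2]
Discordant pairs = inversions in this position sequence.
3: 1, 2 → 2
4: 1, 2 → 2
1: 0
2: 0
Total: 2 + 2 + 0 + 0 = 4

4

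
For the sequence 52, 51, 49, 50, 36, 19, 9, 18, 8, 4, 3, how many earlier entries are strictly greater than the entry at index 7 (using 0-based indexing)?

The element at index 7 is 18.
Elements before it: 52, 51, 49, 50, 36, 19, 9
Those larger than 18: 52, 51, 49, 50, 36, 19

6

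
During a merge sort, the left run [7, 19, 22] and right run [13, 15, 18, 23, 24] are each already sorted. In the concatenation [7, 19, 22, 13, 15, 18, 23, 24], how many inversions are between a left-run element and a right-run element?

Cross-inversions: 6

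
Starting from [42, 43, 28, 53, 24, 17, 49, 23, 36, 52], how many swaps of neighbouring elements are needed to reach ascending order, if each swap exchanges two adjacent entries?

The minimum number of adjacent swaps to sort an array equals its inversion count, since every such swap removes exactly one inversion.
Count inversions — for each element, later elements that are smaller:
42: 28, 24, 17, 23, 36 → 5
43: 28, 24, 17, 23, 36 → 5
28: 24, 17, 23 → 3
53: 24, 17, 49, 23, 36, 52 → 6
24: 17, 23 → 2
17: none → 0
49: 23, 36 → 2
23: none → 0
36: none → 0
52: none → 0
Total inversions: 5 + 5 + 3 + 6 + 2 + 0 + 2 + 0 + 0 + 0 = 23

23 adjacent swaps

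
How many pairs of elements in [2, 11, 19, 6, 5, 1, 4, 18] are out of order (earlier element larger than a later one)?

Element-by-element contributions:
2 → 1 → 1
11 → 6, 5, 1, 4 → 4
19 → 6, 5, 1, 4, 18 → 5
6 → 5, 1, 4 → 3
5 → 1, 4 → 2
1 → none → 0
4 → none → 0
18 → none → 0
Sum: 1 + 4 + 5 + 3 + 2 + 0 + 0 + 0 = 15

There are 15 inversions.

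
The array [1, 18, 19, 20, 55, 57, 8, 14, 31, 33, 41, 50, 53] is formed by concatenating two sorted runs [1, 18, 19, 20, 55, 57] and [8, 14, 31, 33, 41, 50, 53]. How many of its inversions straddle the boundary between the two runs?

20

Count, for every r in R, how many entries of L exceed r:
r = 8: 18, 19, 20, 55, 57 → 5
r = 14: 18, 19, 20, 55, 57 → 5
r = 31: 55, 57 → 2
r = 33: 55, 57 → 2
r = 41: 55, 57 → 2
r = 50: 55, 57 → 2
r = 53: 55, 57 → 2
Cross-inversions: 5 + 5 + 2 + 2 + 2 + 2 + 2 = 20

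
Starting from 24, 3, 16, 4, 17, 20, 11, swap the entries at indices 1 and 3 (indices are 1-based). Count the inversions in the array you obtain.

9 inversions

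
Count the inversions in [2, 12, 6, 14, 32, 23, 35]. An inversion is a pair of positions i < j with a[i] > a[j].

Element-by-element contributions:
2 → none → 0
12 → 6 → 1
6 → none → 0
14 → none → 0
32 → 23 → 1
23 → none → 0
35 → none → 0
Sum: 0 + 1 + 0 + 0 + 1 + 0 + 0 = 2

There are 2 inversions.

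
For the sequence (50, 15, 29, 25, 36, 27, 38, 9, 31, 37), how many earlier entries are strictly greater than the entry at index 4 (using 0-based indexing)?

The element at index 4 is 36.
Elements before it: 50, 15, 29, 25
Those larger than 36: 50

1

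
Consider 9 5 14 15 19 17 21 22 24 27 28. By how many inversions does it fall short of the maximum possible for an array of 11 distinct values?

53 inversions short

Maximum inversions for 11 distinct elements is C(11, 2) = 11·10/2 = 55.
Current inversions — for each element, count later smaller elements:
9: 1
5: 0
14: 0
15: 0
19: 1
17: 0
21: 0
22: 0
24: 0
27: 0
28: 0
Current total: 1 + 0 + 0 + 0 + 1 + 0 + 0 + 0 + 0 + 0 + 0 = 2
Shortfall: 55 − 2 = 53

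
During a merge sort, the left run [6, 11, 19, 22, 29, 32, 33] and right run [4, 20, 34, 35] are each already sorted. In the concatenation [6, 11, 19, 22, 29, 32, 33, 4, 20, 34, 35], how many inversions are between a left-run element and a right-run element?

11

For each element r of the right run, count left-run elements greater than r:
r = 4: 6, 11, 19, 22, 29, 32, 33 → 7
r = 20: 22, 29, 32, 33 → 4
r = 34: none → 0
r = 35: none → 0
Cross-inversions: 7 + 4 + 0 + 0 = 11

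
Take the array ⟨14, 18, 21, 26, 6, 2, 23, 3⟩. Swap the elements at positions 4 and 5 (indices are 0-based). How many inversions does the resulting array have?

Positions 4 and 5 hold 6 and 2; after swapping, the array is [14, 18, 21, 26, 2, 6, 23, 3].
Sweep left to right; for each value list the smaller values that follow it:
14: 3
18: 3
21: 3
26: 4
2: 0
6: 1
23: 1
3: 0
Sum: 3 + 3 + 3 + 4 + 0 + 1 + 1 + 0 = 15

Inversions: 15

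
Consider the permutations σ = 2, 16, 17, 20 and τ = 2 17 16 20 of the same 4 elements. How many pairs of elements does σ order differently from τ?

Assign each item its position (1..4) in the first ordering, then rewrite the second ordering as that position sequence:
positions: 2→1, 16→2, 17→3, 20→4
second ordering as positions: [1, 3, 2, 4]
Discordant pairs = inversions in this position sequence.
1: 0
3: 2 → 1
2: 0
4: 0
Total: 0 + 1 + 0 + 0 = 1

1 discordant pair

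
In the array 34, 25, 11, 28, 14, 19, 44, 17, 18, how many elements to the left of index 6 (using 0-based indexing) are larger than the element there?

The element at index 6 is 44.
Elements before it: 34, 25, 11, 28, 14, 19
None of them are larger than 44.

0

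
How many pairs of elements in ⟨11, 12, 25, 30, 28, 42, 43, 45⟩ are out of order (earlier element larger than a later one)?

For each element, count later entries that are smaller:
11 → none → 0
12 → none → 0
25 → none → 0
30 → 28 → 1
28 → none → 0
42 → none → 0
43 → none → 0
45 → none → 0
Sum: 0 + 0 + 0 + 1 + 0 + 0 + 0 + 0 = 1

1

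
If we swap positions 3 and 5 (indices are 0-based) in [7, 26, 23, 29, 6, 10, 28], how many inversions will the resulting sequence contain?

8

Positions 3 and 5 hold 29 and 10; after swapping, the array is [7, 26, 23, 10, 6, 29, 28].
Element-by-element contributions:
7: 1
26: 3
23: 2
10: 1
6: 0
29: 1
28: 0
Sum: 1 + 3 + 2 + 1 + 0 + 1 + 0 = 8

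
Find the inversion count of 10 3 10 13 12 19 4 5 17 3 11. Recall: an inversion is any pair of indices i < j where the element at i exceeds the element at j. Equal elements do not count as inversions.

25 inversions

Element-by-element contributions:
10: 4
3: 0
10: 3
13: 5
12: 4
19: 5
4: 1
5: 1
17: 2
3: 0
11: 0
Sum: 4 + 0 + 3 + 5 + 4 + 5 + 1 + 1 + 2 + 0 + 0 = 25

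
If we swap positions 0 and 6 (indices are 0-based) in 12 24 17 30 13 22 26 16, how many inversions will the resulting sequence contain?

21 inversions

Positions 0 and 6 hold 12 and 26; after swapping, the array is [26, 24, 17, 30, 13, 22, 12, 16].
Sweep left to right; for each value list the smaller values that follow it:
26: 6
24: 5
17: 3
30: 4
13: 1
22: 2
12: 0
16: 0
Sum: 6 + 5 + 3 + 4 + 1 + 2 + 0 + 0 = 21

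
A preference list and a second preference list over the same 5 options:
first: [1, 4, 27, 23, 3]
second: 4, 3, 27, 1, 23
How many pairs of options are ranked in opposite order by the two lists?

Assign each item its position (1..5) in the first ordering, then rewrite the second ordering as that position sequence:
positions: 1→1, 4→2, 27→3, 23→4, 3→5
second ordering as positions: [2, 5, 3, 1, 4]
Discordant pairs = inversions in this position sequence.
2: 1 → 1
5: 3, 1, 4 → 3
3: 1 → 1
1: 0
4: 0
Total: 1 + 3 + 1 + 0 + 0 = 5

There are 5 pairs.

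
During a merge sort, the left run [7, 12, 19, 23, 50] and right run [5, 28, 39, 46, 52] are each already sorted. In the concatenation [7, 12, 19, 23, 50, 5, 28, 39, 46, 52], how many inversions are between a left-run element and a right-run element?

8

Count, for every r in R, how many entries of L exceed r:
r = 5: 7, 12, 19, 23, 50 → 5
r = 28: 50 → 1
r = 39: 50 → 1
r = 46: 50 → 1
r = 52: none → 0
Cross-inversions: 5 + 1 + 1 + 1 + 0 = 8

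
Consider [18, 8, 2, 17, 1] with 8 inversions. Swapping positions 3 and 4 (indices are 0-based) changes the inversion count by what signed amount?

-1

Positions 3 and 4 hold 17 and 1; after swapping, the array is [18, 8, 2, 1, 17].
For each element, count later entries that are smaller:
18 → 8, 2, 1, 17 → 4
8 → 2, 1 → 2
2 → 1 → 1
1 → none → 0
17 → none → 0
Sum: 4 + 2 + 1 + 0 + 0 = 7
Change: 7 − 8 = -1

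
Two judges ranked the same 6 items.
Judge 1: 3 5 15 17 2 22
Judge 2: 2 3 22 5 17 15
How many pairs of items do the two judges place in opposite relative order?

Assign each item its position (1..6) in the first ordering, then rewrite the second ordering as that position sequence:
positions: 3→1, 5→2, 15→3, 17→4, 2→5, 22→6
second ordering as positions: [5, 1, 6, 2, 4, 3]
Discordant pairs = inversions in this position sequence.
5: 1, 2, 4, 3 → 4
1: 0
6: 2, 4, 3 → 3
2: 0
4: 3 → 1
3: 0
Total: 4 + 0 + 3 + 0 + 1 + 0 = 8

8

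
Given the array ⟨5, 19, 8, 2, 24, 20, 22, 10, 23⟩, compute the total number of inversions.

There are 11 inversions.

Sweep left to right; for each value list the smaller values that follow it:
5 → 2 → 1
19 → 8, 2, 10 → 3
8 → 2 → 1
2 → none → 0
24 → 20, 22, 10, 23 → 4
20 → 10 → 1
22 → 10 → 1
10 → none → 0
23 → none → 0
Sum: 1 + 3 + 1 + 0 + 4 + 1 + 1 + 0 + 0 = 11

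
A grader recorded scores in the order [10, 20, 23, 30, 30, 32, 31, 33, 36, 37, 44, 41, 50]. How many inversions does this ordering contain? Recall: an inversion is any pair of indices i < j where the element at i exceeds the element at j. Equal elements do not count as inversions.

Count, for each position, how many later elements it exceeds:
10 → none → 0
20 → none → 0
23 → none → 0
30 → none → 0
30 → none → 0
32 → 31 → 1
31 → none → 0
33 → none → 0
36 → none → 0
37 → none → 0
44 → 41 → 1
41 → none → 0
50 → none → 0
Sum: 0 + 0 + 0 + 0 + 0 + 1 + 0 + 0 + 0 + 0 + 1 + 0 + 0 = 2

2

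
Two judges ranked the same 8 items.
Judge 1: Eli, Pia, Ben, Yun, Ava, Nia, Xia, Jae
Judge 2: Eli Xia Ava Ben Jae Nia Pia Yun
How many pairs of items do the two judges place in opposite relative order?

Assign each item its position (1..8) in the first ordering, then rewrite the second ordering as that position sequence:
positions: Eli→1, Pia→2, Ben→3, Yun→4, Ava→5, Nia→6, Xia→7, Jae→8
second ordering as positions: [1, 7, 5, 3, 8, 6, 2, 4]
Discordant pairs = inversions in this position sequence.
1: 0
7: 5, 3, 6, 2, 4 → 5
5: 3, 2, 4 → 3
3: 2 → 1
8: 6, 2, 4 → 3
6: 2, 4 → 2
2: 0
4: 0
Total: 0 + 5 + 3 + 1 + 3 + 2 + 0 + 0 = 14

Discordant pairs: 14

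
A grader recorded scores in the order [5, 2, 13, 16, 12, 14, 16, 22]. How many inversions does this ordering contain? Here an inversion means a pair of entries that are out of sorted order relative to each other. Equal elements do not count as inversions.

Inversions: 4

Element-by-element contributions:
5 → 2 → 1
2 → none → 0
13 → 12 → 1
16 → 12, 14 → 2
12 → none → 0
14 → none → 0
16 → none → 0
22 → none → 0
Sum: 1 + 0 + 1 + 2 + 0 + 0 + 0 + 0 = 4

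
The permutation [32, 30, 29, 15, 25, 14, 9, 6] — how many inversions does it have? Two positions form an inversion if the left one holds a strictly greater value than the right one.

27 out-of-order pairs

Sweep left to right; for each value list the smaller values that follow it:
32: 7
30: 6
29: 5
15: 3
25: 3
14: 2
9: 1
6: 0
Sum: 7 + 6 + 5 + 3 + 3 + 2 + 1 + 0 = 27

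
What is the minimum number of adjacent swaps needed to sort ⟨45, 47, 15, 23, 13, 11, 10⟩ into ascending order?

The minimum number of adjacent swaps to sort an array equals its inversion count, since every such swap removes exactly one inversion.
Count inversions — for each element, later elements that are smaller:
45: 15, 23, 13, 11, 10 → 5
47: 15, 23, 13, 11, 10 → 5
15: 13, 11, 10 → 3
23: 13, 11, 10 → 3
13: 11, 10 → 2
11: 10 → 1
10: none → 0
Total inversions: 5 + 5 + 3 + 3 + 2 + 1 + 0 = 19

19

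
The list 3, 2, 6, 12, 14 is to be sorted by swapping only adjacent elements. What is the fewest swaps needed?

There is 1 adjacent swap.

Minimum adjacent swaps = number of inversions (each swap of adjacent out-of-order elements removes one inversion and no swap can remove more).
Count inversions — for each element, later elements that are smaller:
3: 2 → 1
2: none → 0
6: none → 0
12: none → 0
14: none → 0
Total inversions: 1 + 0 + 0 + 0 + 0 = 1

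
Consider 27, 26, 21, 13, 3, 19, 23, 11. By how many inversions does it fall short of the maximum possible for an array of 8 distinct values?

7 inversions short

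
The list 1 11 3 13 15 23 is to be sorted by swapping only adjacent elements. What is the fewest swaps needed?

There is 1 adjacent swap.

Minimum adjacent swaps = number of inversions (each swap of adjacent out-of-order elements removes one inversion and no swap can remove more).
Count inversions — for each element, later elements that are smaller:
1: none → 0
11: 3 → 1
3: none → 0
13: none → 0
15: none → 0
23: none → 0
Total inversions: 0 + 1 + 0 + 0 + 0 + 0 = 1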